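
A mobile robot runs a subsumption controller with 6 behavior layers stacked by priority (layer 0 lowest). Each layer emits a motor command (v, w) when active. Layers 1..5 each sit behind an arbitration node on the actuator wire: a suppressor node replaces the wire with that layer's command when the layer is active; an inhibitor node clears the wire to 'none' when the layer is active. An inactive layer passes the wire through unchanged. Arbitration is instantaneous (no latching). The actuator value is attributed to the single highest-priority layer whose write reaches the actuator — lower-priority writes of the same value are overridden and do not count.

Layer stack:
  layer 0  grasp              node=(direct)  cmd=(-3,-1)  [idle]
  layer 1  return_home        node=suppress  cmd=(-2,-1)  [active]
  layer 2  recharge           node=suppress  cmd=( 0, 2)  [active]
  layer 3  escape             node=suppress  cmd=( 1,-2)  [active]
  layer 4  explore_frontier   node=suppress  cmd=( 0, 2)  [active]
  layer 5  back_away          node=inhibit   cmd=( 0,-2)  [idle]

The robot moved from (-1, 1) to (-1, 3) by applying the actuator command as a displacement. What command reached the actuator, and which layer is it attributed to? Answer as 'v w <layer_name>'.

0 2 explore_frontier

displacement = (-1, 3) − (-1, 1) = (0, 2)
layer 0 (grasp) idle — none
layer 1 (return_home) active — suppresses: (-2, -1)
layer 2 (recharge) active — suppresses: (0, 2)
layer 3 (escape) active — suppresses: (1, -2)
layer 4 (explore_frontier) active — suppresses: (0, 2)
layer 5 (back_away) idle — unchanged: (0, 2)
→ actuator (0, 2) — from layer 4 (explore_frontier)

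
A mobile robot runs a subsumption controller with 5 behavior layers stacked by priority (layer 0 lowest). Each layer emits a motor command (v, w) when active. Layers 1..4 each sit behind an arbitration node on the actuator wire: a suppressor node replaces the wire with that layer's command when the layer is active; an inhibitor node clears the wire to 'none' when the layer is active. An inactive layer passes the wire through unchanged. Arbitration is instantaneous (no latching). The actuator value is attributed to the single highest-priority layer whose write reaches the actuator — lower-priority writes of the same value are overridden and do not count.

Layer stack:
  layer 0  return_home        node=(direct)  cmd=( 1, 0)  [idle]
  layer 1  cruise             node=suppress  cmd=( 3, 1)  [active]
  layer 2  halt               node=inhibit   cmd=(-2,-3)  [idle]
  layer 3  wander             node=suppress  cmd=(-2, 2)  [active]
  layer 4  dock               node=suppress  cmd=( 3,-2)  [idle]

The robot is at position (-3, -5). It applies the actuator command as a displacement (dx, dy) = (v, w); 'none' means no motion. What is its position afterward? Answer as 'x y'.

-5 -3

[0] return_home off; wire := none
[1] cruise on (suppress); wire := (3, 1)
[2] halt off; pass (3, 1)
[3] wander on (suppress); wire := (-2, 2)
[4] dock off; pass (-2, 2)
output (-2, 2)
position: (-3, -5) + (-2, 2) = (-5, -3)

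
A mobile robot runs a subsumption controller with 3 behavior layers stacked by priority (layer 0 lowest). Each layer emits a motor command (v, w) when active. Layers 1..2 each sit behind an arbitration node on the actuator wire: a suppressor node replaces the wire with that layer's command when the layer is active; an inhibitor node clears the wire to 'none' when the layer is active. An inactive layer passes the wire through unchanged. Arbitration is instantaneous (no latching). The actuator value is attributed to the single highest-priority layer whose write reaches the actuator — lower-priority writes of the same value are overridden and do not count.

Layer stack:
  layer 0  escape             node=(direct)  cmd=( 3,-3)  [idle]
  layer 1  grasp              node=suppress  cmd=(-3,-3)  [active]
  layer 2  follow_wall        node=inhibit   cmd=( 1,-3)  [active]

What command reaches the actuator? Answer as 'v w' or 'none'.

[0] escape off; wire := none
[1] grasp on (suppress); wire := (-3, -3)
[2] follow_wall on (inhibit); wire := none
output none

none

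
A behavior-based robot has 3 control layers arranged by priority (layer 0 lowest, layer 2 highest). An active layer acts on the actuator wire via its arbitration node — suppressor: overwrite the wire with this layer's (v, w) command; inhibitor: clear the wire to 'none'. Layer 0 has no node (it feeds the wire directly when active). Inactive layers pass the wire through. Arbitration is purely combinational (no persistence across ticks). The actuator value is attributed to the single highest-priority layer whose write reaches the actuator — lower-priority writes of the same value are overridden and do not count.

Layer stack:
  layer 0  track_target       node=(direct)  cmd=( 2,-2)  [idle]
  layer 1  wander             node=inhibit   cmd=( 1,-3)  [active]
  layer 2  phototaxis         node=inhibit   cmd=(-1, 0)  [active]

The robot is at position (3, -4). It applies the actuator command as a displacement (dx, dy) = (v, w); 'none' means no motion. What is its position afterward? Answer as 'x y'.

L0 track_target: idle → wire = none
L1 wander: active, inhibitor → wire = none
L2 phototaxis: active, inhibitor → wire = none
actuator = none
position: (3, -4) + none = (3, -4)

3 -4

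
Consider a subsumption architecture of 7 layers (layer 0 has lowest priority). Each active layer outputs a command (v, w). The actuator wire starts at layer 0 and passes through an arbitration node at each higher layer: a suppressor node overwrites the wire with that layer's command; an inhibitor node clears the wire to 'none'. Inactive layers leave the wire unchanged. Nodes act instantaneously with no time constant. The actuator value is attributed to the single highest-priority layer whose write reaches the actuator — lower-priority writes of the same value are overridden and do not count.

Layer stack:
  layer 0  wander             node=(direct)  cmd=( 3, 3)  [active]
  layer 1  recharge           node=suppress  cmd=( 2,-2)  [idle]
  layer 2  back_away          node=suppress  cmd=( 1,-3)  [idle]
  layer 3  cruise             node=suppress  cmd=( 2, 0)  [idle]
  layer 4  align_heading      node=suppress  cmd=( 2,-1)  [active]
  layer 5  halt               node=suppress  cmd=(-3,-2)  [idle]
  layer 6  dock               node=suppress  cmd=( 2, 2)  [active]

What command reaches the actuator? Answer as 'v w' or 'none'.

[0] wander on; wire := (3, 3)
[1] recharge off; pass (3, 3)
[2] back_away off; pass (3, 3)
[3] cruise off; pass (3, 3)
[4] align_heading on (suppress); wire := (2, -1)
[5] halt off; pass (2, -1)
[6] dock on (suppress); wire := (2, 2)
output (2, 2)

2 2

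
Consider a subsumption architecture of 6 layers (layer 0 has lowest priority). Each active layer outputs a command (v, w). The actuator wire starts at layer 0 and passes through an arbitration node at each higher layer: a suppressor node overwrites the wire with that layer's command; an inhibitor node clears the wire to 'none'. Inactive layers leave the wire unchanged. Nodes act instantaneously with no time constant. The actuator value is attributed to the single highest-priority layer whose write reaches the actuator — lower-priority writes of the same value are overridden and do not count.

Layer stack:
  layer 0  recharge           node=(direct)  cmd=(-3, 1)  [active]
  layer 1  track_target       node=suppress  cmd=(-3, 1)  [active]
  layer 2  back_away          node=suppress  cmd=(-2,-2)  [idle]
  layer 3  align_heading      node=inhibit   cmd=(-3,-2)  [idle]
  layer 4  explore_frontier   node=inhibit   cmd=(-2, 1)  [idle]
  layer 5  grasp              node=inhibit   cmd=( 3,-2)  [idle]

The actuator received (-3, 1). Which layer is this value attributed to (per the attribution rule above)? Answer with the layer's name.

track_target

layer 0 (recharge) active — direct: (-3, 1)
layer 1 (track_target) active — suppresses: (-3, 1)
layer 2 (back_away) idle — unchanged: (-3, 1)
layer 3 (align_heading) idle — unchanged: (-3, 1)
layer 4 (explore_frontier) idle — unchanged: (-3, 1)
layer 5 (grasp) idle — unchanged: (-3, 1)
→ actuator (-3, 1)
last writer: layer 1 = track_target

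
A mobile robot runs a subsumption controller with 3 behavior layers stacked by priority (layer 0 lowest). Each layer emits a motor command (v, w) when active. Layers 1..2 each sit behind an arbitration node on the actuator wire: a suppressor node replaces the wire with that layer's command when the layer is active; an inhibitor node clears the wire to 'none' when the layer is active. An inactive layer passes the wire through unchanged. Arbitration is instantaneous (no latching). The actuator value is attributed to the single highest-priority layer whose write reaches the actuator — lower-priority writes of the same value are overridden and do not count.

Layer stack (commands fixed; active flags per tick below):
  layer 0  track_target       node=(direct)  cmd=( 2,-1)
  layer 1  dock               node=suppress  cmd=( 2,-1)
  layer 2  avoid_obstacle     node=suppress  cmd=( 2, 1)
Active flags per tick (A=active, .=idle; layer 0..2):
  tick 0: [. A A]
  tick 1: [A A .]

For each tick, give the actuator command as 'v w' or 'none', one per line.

tick 0:
  [0] track_target off; wire := none
  [1] dock on (suppress); wire := (2, -1)
  [2] avoid_obstacle on (suppress); wire := (2, 1)
  output (2, 1)
tick 1:
  [0] track_target on; wire := (2, -1)
  [1] dock on (suppress); wire := (2, -1)
  [2] avoid_obstacle off; pass (2, -1)
  output (2, -1)

2 1
2 -1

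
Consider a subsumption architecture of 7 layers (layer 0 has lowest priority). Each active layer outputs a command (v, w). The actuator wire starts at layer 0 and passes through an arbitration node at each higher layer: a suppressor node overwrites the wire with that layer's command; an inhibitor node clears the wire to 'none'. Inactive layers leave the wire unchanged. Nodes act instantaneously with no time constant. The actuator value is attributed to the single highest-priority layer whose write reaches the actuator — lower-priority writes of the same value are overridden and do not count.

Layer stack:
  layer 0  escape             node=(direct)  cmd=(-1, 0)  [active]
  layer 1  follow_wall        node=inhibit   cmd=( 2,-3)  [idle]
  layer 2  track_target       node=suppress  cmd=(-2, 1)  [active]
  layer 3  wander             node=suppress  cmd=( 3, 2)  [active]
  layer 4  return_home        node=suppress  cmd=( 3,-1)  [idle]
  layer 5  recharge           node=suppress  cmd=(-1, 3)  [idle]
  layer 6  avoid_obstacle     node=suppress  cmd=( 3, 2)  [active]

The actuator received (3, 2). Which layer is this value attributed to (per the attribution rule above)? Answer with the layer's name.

layer 0 (escape) active — direct: (-1, 0)
layer 1 (follow_wall) idle — unchanged: (-1, 0)
layer 2 (track_target) active — suppresses: (-2, 1)
layer 3 (wander) active — suppresses: (3, 2)
layer 4 (return_home) idle — unchanged: (3, 2)
layer 5 (recharge) idle — unchanged: (3, 2)
layer 6 (avoid_obstacle) active — suppresses: (3, 2)
→ actuator (3, 2)
last writer: layer 6 = avoid_obstacle

avoid_obstacle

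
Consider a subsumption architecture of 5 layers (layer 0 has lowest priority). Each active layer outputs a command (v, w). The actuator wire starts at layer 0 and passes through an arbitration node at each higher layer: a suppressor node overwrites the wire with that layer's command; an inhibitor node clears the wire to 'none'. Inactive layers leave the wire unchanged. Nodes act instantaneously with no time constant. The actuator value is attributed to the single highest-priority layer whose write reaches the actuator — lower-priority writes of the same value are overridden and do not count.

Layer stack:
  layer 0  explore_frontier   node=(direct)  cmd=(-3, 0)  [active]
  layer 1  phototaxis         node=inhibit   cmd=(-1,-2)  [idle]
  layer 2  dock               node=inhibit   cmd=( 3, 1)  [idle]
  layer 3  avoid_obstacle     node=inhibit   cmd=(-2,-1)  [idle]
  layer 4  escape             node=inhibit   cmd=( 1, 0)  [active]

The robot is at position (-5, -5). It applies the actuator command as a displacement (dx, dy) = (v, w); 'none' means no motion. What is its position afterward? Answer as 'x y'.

layer 0 (explore_frontier) active — direct: (-3, 0)
layer 1 (phototaxis) idle — unchanged: (-3, 0)
layer 2 (dock) idle — unchanged: (-3, 0)
layer 3 (avoid_obstacle) idle — unchanged: (-3, 0)
layer 4 (escape) active — inhibits: none
→ actuator none
position: (-5, -5) + none = (-5, -5)

-5 -5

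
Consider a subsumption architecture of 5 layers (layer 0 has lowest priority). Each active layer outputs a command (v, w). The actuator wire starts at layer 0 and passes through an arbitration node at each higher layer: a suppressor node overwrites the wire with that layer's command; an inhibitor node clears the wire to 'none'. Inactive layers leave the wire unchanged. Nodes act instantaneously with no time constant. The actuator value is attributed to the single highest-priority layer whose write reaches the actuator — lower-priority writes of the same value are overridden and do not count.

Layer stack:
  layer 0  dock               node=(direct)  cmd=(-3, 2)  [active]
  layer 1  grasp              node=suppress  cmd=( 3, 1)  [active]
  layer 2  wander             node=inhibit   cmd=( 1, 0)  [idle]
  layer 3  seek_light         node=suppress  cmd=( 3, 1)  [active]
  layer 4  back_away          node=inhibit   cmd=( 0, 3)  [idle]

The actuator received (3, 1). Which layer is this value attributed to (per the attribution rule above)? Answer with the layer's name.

L0 dock: active, feeds wire = (-3, 2)
L1 grasp: active, suppressor → wire = (3, 1)
L2 wander: idle → wire stays (3, 1)
L3 seek_light: active, suppressor → wire = (3, 1)
L4 back_away: idle → wire stays (3, 1)
actuator = (3, 1)
last writer: layer 3 = seek_light

seek_light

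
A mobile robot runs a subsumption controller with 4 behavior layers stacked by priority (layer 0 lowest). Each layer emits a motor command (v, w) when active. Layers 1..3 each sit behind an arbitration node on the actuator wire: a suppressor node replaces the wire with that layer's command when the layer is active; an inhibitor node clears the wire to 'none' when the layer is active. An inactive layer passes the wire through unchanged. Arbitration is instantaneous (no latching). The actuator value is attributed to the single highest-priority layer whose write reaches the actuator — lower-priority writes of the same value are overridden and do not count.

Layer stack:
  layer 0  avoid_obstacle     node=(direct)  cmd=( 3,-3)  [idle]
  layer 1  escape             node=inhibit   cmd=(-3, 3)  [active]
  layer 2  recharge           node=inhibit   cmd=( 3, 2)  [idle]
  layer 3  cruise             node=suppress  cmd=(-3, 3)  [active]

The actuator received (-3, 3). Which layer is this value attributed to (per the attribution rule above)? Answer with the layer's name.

layer 0 (avoid_obstacle) idle — none
layer 1 (escape) active — inhibits: none
layer 2 (recharge) idle — unchanged: none
layer 3 (cruise) active — suppresses: (-3, 3)
→ actuator (-3, 3)
last writer: layer 3 = cruise

cruise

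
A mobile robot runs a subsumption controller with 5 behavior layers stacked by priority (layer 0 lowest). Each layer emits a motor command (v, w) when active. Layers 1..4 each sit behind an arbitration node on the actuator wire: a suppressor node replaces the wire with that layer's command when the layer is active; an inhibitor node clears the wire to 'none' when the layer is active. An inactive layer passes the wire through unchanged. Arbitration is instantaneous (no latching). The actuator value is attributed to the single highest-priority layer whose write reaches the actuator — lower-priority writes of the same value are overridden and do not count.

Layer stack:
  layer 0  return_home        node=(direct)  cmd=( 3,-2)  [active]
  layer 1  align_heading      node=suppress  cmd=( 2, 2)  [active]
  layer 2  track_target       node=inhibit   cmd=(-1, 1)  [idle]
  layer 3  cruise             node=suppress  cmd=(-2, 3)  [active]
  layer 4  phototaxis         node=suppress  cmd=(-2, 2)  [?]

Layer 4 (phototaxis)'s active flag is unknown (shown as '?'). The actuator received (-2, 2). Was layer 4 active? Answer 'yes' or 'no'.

yes

If layer 4 is active=yes:
  actuator would be (-2, 2)
If layer 4 is active=no:
  actuator would be (-2, 3)
Observed (-2, 2), so layer 4 was active.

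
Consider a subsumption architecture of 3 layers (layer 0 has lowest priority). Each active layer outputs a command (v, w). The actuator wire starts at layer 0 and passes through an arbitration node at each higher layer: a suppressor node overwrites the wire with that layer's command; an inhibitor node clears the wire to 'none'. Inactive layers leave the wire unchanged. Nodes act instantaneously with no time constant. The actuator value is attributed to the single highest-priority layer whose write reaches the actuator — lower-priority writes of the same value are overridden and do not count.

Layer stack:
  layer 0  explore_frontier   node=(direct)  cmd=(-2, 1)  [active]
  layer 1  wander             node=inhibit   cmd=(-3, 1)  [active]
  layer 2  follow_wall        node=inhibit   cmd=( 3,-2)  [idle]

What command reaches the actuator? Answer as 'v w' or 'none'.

layer 0 (explore_frontier) active — direct: (-2, 1)
layer 1 (wander) active — inhibits: none
layer 2 (follow_wall) idle — unchanged: none
→ actuator none

none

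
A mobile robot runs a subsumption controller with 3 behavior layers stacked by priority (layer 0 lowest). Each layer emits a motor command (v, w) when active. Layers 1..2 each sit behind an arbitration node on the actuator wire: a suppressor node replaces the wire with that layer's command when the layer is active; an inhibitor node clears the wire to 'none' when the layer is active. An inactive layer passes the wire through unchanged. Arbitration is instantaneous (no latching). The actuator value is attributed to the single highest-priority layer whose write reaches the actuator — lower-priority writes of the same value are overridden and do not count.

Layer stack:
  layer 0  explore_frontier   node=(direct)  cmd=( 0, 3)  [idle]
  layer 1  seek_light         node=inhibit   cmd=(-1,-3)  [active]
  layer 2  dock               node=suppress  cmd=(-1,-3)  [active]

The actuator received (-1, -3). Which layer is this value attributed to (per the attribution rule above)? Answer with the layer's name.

L0 explore_frontier: idle → wire = none
L1 seek_light: active, inhibitor → wire = none
L2 dock: active, suppressor → wire = (-1, -3)
actuator = (-1, -3)
last writer: layer 2 = dock

dock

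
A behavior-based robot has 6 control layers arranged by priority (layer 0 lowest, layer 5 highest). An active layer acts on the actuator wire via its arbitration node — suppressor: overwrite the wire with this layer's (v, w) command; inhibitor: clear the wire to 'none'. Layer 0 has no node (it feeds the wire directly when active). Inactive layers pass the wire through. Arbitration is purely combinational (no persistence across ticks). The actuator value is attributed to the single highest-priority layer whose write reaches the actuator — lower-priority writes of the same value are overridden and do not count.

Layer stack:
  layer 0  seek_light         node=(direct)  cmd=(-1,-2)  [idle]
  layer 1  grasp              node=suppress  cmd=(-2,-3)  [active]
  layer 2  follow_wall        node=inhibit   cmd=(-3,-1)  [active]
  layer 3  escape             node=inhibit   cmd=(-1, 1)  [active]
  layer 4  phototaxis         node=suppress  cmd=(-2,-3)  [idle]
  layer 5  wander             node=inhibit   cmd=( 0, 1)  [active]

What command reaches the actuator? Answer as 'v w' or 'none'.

[0] seek_light off; wire := none
[1] grasp on (suppress); wire := (-2, -3)
[2] follow_wall on (inhibit); wire := none
[3] escape on (inhibit); wire := none
[4] phototaxis off; pass none
[5] wander on (inhibit); wire := none
output none

none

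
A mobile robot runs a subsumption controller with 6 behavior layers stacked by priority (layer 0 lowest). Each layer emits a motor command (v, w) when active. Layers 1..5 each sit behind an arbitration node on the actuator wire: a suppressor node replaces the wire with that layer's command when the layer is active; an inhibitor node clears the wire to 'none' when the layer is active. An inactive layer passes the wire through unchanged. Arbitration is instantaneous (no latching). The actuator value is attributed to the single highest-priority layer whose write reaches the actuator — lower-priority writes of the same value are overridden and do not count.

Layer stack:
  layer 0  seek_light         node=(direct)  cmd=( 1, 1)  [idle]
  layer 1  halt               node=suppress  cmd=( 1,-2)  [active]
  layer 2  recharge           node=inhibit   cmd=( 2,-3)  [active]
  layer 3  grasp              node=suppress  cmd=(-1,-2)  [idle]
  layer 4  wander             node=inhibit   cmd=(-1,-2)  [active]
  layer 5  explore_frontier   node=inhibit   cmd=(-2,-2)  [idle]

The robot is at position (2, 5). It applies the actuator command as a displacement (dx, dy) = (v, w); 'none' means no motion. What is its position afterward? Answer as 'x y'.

[0] seek_light off; wire := none
[1] halt on (suppress); wire := (1, -2)
[2] recharge on (inhibit); wire := none
[3] grasp off; pass none
[4] wander on (inhibit); wire := none
[5] explore_frontier off; pass none
output none
position: (2, 5) + none = (2, 5)

2 5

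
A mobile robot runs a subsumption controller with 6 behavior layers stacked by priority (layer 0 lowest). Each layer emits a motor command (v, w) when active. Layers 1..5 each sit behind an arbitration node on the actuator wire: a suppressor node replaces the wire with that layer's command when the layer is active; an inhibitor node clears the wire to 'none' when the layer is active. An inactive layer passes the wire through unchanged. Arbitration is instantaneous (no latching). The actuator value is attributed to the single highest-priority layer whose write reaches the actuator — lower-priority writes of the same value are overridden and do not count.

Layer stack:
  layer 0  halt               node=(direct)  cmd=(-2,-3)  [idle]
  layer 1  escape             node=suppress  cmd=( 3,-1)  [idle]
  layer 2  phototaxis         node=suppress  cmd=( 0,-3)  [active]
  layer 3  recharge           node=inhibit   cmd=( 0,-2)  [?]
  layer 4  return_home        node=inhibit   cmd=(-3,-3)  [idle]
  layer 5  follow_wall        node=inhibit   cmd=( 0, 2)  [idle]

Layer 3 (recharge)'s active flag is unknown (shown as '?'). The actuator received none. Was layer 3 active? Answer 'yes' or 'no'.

If layer 3 is active=yes:
  actuator would be none
If layer 3 is active=no:
  actuator would be (0, -3)
Observed none, so layer 3 was active.

yes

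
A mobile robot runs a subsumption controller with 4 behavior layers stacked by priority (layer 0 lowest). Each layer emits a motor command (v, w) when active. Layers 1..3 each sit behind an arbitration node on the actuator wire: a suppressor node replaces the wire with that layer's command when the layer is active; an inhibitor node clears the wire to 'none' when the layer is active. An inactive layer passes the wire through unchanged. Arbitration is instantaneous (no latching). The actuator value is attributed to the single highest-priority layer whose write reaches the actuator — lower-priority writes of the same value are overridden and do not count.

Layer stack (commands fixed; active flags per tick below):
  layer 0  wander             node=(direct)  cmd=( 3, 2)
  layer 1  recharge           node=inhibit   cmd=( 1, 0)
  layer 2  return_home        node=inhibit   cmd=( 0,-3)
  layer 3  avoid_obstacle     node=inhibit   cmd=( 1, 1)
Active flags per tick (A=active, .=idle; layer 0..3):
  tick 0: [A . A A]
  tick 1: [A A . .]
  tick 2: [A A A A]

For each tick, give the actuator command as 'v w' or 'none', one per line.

none
none
none

tick 0:
  L0 wander: active, feeds wire = (3, 2)
  L1 recharge: idle → wire stays (3, 2)
  L2 return_home: active, inhibitor → wire = none
  L3 avoid_obstacle: active, inhibitor → wire = none
  actuator = none
tick 1:
  L0 wander: active, feeds wire = (3, 2)
  L1 recharge: active, inhibitor → wire = none
  L2 return_home: idle → wire stays none
  L3 avoid_obstacle: idle → wire stays none
  actuator = none
tick 2:
  L0 wander: active, feeds wire = (3, 2)
  L1 recharge: active, inhibitor → wire = none
  L2 return_home: active, inhibitor → wire = none
  L3 avoid_obstacle: active, inhibitor → wire = none
  actuator = none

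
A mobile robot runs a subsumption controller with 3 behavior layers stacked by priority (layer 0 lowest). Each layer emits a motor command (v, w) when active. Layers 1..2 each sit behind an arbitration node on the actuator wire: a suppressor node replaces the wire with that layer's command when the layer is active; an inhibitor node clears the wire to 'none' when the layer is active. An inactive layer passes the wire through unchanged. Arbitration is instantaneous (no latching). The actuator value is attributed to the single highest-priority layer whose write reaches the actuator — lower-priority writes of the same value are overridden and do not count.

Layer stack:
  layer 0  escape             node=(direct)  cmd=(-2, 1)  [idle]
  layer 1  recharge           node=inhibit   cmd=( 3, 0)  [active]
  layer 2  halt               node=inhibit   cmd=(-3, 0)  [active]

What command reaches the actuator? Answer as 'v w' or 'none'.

L0 escape: idle → wire = none
L1 recharge: active, inhibitor → wire = none
L2 halt: active, inhibitor → wire = none
actuator = none

none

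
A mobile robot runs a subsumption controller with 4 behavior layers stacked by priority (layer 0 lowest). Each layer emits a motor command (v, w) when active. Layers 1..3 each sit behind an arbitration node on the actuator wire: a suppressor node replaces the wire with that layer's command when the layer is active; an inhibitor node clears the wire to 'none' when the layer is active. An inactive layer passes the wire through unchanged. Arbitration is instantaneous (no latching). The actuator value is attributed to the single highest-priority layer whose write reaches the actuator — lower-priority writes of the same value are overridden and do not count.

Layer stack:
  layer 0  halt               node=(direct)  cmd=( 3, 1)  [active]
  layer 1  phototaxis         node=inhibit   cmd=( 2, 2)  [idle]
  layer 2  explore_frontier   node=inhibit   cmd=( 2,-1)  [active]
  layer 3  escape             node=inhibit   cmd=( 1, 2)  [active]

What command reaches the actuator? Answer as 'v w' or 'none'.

[0] halt on; wire := (3, 1)
[1] phototaxis off; pass (3, 1)
[2] explore_frontier on (inhibit); wire := none
[3] escape on (inhibit); wire := none
output none

none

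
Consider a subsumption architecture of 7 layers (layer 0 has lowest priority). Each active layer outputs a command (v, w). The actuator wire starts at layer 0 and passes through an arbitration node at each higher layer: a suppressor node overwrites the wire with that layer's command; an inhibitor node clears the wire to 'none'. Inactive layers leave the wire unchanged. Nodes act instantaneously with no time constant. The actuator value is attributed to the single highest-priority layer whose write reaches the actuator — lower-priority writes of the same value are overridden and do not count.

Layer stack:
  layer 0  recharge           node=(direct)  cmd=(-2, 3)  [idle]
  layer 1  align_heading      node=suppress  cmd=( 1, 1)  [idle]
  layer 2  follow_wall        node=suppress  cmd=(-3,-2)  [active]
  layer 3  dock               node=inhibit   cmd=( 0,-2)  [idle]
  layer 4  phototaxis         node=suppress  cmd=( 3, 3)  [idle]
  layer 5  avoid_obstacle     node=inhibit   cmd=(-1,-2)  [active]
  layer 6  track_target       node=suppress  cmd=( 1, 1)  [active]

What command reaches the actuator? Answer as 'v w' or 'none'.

1 1

L0 recharge: idle → wire = none
L1 align_heading: idle → wire stays none
L2 follow_wall: active, suppressor → wire = (-3, -2)
L3 dock: idle → wire stays (-3, -2)
L4 phototaxis: idle → wire stays (-3, -2)
L5 avoid_obstacle: active, inhibitor → wire = none
L6 track_target: active, suppressor → wire = (1, 1)
actuator = (1, 1)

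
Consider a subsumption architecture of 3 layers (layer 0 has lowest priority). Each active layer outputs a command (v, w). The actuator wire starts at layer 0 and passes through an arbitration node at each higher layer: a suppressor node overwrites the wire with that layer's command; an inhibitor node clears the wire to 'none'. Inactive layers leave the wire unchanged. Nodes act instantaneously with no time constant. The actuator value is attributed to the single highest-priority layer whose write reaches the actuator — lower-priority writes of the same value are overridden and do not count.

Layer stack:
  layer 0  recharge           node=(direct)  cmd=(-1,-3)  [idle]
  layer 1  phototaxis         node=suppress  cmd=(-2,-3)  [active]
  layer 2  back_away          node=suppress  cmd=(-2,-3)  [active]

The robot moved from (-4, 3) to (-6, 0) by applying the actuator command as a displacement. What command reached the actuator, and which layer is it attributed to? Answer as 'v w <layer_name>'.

displacement = (-6, 0) − (-4, 3) = (-2, -3)
[0] recharge off; wire := none
[1] phototaxis on (suppress); wire := (-2, -3)
[2] back_away on (suppress); wire := (-2, -3)
output (-2, -3) — from layer 2 (back_away)

-2 -3 back_away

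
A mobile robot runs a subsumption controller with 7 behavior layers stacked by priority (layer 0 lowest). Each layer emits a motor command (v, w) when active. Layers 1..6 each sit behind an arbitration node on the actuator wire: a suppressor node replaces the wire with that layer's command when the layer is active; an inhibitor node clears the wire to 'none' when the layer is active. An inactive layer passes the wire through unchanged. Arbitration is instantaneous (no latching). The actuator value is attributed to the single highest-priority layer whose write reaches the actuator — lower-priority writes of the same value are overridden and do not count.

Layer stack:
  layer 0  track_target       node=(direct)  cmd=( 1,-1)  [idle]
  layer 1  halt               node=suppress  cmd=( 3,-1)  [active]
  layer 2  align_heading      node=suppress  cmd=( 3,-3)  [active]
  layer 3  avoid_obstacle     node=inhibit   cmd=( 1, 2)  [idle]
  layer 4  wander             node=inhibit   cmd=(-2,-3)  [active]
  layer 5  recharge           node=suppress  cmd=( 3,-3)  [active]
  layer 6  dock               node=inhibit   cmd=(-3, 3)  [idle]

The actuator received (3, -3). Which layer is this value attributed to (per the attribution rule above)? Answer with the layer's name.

recharge

layer 0 (track_target) idle — none
layer 1 (halt) active — suppresses: (3, -1)
layer 2 (align_heading) active — suppresses: (3, -3)
layer 3 (avoid_obstacle) idle — unchanged: (3, -3)
layer 4 (wander) active — inhibits: none
layer 5 (recharge) active — suppresses: (3, -3)
layer 6 (dock) idle — unchanged: (3, -3)
→ actuator (3, -3)
last writer: layer 5 = recharge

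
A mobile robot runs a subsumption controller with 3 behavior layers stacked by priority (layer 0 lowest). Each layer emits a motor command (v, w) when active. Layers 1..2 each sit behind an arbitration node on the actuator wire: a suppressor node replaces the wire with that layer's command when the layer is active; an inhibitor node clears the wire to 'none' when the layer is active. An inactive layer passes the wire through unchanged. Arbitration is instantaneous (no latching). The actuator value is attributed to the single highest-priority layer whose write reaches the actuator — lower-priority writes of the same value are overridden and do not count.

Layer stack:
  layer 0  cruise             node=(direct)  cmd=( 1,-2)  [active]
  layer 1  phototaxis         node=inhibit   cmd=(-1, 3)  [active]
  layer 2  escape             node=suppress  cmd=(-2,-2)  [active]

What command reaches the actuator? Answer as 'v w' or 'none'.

[0] cruise on; wire := (1, -2)
[1] phototaxis on (inhibit); wire := none
[2] escape on (suppress); wire := (-2, -2)
output (-2, -2)

-2 -2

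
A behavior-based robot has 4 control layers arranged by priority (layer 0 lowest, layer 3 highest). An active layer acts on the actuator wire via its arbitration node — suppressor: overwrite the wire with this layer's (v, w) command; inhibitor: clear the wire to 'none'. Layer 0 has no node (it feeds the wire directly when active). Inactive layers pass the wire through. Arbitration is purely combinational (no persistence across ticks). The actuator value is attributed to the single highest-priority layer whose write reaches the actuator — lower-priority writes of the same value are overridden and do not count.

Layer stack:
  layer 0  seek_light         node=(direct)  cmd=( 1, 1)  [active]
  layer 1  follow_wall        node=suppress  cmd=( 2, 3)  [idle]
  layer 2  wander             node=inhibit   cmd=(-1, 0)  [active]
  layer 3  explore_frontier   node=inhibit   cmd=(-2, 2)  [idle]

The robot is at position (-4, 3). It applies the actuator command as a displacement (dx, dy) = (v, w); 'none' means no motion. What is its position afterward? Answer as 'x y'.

-4 3

layer 0 (seek_light) active — direct: (1, 1)
layer 1 (follow_wall) idle — unchanged: (1, 1)
layer 2 (wander) active — inhibits: none
layer 3 (explore_frontier) idle — unchanged: none
→ actuator none
position: (-4, 3) + none = (-4, 3)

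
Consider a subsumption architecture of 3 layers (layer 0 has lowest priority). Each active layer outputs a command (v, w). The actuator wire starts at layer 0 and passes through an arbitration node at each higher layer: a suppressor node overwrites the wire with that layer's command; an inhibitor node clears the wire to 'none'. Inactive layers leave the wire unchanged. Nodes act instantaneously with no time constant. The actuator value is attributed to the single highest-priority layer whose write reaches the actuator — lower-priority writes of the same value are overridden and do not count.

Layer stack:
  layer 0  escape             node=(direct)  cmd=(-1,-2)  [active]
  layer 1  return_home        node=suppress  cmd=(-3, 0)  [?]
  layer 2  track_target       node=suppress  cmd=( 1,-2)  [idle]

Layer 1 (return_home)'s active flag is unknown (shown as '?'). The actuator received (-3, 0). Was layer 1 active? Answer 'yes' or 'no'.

yes

If layer 1 is active=yes:
  actuator would be (-3, 0)
If layer 1 is active=no:
  actuator would be (-1, -2)
Observed (-3, 0), so layer 1 was active.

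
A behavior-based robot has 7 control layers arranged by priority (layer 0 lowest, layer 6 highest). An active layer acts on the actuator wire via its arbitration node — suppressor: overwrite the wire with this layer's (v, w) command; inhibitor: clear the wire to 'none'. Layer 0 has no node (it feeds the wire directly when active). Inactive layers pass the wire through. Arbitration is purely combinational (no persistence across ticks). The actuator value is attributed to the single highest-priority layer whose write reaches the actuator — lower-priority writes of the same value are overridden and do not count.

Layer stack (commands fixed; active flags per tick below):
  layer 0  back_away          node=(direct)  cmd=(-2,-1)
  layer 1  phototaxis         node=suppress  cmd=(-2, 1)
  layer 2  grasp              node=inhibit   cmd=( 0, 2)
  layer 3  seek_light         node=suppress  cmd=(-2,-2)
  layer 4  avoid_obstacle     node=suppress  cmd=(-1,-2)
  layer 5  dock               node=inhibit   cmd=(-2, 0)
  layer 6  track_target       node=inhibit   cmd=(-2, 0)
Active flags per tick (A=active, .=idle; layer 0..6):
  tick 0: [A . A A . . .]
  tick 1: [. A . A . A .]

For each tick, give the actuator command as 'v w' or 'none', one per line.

tick 0:
  layer 0 (back_away) active — direct: (-2, -1)
  layer 1 (phototaxis) idle — unchanged: (-2, -1)
  layer 2 (grasp) active — inhibits: none
  layer 3 (seek_light) active — suppresses: (-2, -2)
  layer 4 (avoid_obstacle) idle — unchanged: (-2, -2)
  layer 5 (dock) idle — unchanged: (-2, -2)
  layer 6 (track_target) idle — unchanged: (-2, -2)
  → actuator (-2, -2)
tick 1:
  layer 0 (back_away) idle — none
  layer 1 (phototaxis) active — suppresses: (-2, 1)
  layer 2 (grasp) idle — unchanged: (-2, 1)
  layer 3 (seek_light) active — suppresses: (-2, -2)
  layer 4 (avoid_obstacle) idle — unchanged: (-2, -2)
  layer 5 (dock) active — inhibits: none
  layer 6 (track_target) idle — unchanged: none
  → actuator none

-2 -2
none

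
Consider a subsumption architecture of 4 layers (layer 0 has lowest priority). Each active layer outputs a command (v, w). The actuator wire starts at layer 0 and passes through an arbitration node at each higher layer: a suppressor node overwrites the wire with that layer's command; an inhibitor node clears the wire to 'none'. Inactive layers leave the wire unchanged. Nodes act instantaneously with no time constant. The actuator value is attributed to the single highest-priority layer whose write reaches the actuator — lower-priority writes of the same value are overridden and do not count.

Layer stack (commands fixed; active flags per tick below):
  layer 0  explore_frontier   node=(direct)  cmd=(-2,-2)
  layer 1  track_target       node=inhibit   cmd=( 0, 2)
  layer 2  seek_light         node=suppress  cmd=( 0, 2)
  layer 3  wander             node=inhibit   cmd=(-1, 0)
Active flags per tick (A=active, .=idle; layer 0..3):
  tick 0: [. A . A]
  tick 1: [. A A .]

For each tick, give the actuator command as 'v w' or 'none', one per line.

none
0 2

tick 0:
  L0 explore_frontier: idle → wire = none
  L1 track_target: active, inhibitor → wire = none
  L2 seek_light: idle → wire stays none
  L3 wander: active, inhibitor → wire = none
  actuator = none
tick 1:
  L0 explore_frontier: idle → wire = none
  L1 track_target: active, inhibitor → wire = none
  L2 seek_light: active, suppressor → wire = (0, 2)
  L3 wander: idle → wire stays (0, 2)
  actuator = (0, 2)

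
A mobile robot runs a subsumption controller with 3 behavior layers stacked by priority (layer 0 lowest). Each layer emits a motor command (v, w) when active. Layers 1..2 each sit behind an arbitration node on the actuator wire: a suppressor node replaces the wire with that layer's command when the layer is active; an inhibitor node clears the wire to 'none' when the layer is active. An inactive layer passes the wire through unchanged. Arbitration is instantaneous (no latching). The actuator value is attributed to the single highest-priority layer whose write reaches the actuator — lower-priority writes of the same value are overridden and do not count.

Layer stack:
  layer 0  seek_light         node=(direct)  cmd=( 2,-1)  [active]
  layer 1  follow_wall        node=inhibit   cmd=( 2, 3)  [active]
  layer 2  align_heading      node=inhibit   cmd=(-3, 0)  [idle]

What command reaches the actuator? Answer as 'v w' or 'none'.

[0] seek_light on; wire := (2, -1)
[1] follow_wall on (inhibit); wire := none
[2] align_heading off; pass none
output none

none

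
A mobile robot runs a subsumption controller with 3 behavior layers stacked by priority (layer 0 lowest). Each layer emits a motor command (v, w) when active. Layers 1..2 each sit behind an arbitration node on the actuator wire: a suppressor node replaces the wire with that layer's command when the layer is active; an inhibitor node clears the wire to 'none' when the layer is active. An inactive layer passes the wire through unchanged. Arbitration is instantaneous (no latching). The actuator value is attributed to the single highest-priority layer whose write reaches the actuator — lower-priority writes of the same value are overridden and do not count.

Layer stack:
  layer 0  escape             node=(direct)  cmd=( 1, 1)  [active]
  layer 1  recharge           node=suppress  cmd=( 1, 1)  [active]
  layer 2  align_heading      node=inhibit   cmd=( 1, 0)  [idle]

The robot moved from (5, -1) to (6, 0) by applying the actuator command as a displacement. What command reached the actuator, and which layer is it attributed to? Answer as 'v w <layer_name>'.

displacement = (6, 0) − (5, -1) = (1, 1)
layer 0 (escape) active — direct: (1, 1)
layer 1 (recharge) active — suppresses: (1, 1)
layer 2 (align_heading) idle — unchanged: (1, 1)
→ actuator (1, 1) — from layer 1 (recharge)

1 1 recharge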